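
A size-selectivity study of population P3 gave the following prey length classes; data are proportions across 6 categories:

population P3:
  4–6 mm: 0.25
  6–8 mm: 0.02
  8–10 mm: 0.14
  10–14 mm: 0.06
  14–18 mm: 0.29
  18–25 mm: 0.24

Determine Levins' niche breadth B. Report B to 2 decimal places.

Σpᵢ² = 0.25² + 0.02² + 0.14² + 0.06² + 0.29² + 0.24² = 0.0625 + 0.0004 + 0.0196 + 0.0036 + 0.0841 + 0.0576 = 0.2278
B = 1 / 0.2278 = 4.3898

4.39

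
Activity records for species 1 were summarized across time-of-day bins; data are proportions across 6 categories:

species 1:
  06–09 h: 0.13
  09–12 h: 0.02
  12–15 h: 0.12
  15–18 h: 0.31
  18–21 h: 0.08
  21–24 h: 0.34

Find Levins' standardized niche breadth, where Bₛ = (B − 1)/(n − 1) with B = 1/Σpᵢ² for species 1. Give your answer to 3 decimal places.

0.601

Σpᵢ² = 0.13² + 0.02² + 0.12² + 0.31² + 0.08² + 0.34² = 0.0169 + 0.0004 + 0.0144 + 0.0961 + 0.0064 + 0.1156 = 0.2498
B = 1 / 0.2498 = 4.00320
Bₛ = (B − 1)/(n − 1) = (4.00320 − 1)/(6 − 1) = 3.00320/5 = 0.60064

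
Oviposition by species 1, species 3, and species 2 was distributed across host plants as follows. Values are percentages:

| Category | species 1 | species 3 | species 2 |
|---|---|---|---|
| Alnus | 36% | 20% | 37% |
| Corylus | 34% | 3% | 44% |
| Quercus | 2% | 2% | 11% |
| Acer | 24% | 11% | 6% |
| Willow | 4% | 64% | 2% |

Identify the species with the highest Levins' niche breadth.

species 1

Convert percentages to proportions (divide by 100).
Σp_1ᵢ² = 0.36² + 0.34² + 0.02² + 0.24² + 0.04² = 0.1296 + 0.1156 + 0.0004 + 0.0576 + 0.0016 = 0.3048
B_1 = 1 / 0.3048 = 3.2808
Σp_3ᵢ² = 0.20² + 0.03² + 0.02² + 0.11² + 0.64² = 0.0400 + 0.0009 + 0.0004 + 0.0121 + 0.4096 = 0.4630
B_3 = 1 / 0.4630 = 2.1598
Σp_2ᵢ² = 0.37² + 0.44² + 0.11² + 0.06² + 0.02² = 0.1369 + 0.1936 + 0.0121 + 0.0036 + 0.0004 = 0.3466
B_2 = 1 / 0.3466 = 2.8852
Highest B → broadest niche (most generalist): species 1 (B = 3.28).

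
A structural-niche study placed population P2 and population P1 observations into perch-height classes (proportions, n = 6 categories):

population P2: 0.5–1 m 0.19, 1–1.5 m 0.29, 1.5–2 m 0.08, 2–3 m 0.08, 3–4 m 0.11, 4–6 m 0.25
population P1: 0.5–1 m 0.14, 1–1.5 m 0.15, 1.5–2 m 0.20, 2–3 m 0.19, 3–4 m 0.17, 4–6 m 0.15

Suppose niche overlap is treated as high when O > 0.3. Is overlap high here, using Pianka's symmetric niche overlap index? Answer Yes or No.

Σ p₁ᵢp₂ᵢ = 0.0266 + 0.0435 + 0.0160 + 0.0152 + 0.0187 + 0.0375 = 0.1575
Σp_1ᵢ² = 0.19² + 0.29² + 0.08² + 0.08² + 0.11² + 0.25² = 0.0361 + 0.0841 + 0.0064 + 0.0064 + 0.0121 + 0.0625 = 0.2076
Σp_2ᵢ² = 0.14² + 0.15² + 0.20² + 0.19² + 0.17² + 0.15² = 0.0196 + 0.0225 + 0.0400 + 0.0361 + 0.0289 + 0.0225 = 0.1696
O = 0.1575 / √(0.2076 × 0.1696) = 0.1575 / 0.18764 = 0.8394
O = 0.8394 > 0.3 → Yes.

Yes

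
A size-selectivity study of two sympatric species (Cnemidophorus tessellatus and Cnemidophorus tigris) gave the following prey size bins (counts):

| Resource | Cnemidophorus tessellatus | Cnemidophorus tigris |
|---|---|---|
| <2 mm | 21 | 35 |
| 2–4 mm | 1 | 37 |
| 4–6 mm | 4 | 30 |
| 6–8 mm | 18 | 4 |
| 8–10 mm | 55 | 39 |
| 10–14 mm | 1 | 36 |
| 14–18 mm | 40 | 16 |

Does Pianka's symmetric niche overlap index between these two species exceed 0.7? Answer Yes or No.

Proportions for Cnemidophorus tessellatus (n=140): 21/140=0.1500, 1/140=0.0071, 4/140=0.0286, 18/140=0.1286, 55/140=0.3929, 1/140=0.0071, 40/140=0.2857
Proportions for Cnemidophorus tigris (n=197): 35/197=0.1777, 37/197=0.1878, 30/197=0.1523, 4/197=0.0203, 39/197=0.1980, 36/197=0.1827, 16/197=0.0812
Σ p₁ᵢp₂ᵢ = 0.026655 + 0.001333 + 0.004356 + 0.002611 + 0.077794 + 0.001297 + 0.023199 = 0.137245
Σp_1ᵢ² = 0.1500² + 0.0071² + 0.0286² + 0.1286² + 0.3929² + 0.0071² + 0.2857² = 0.022500 + 0.000050 + 0.000818 + 0.016538 + 0.154370 + 0.000050 + 0.081624 = 0.275950
Σp_2ᵢ² = 0.1777² + 0.1878² + 0.1523² + 0.0203² + 0.1980² + 0.1827² + 0.0812² = 0.031577 + 0.035269 + 0.023195 + 0.000412 + 0.039204 + 0.033379 + 0.006593 = 0.169629
O = 0.137245 / √(0.275950 × 0.169629) = 0.137245 / 0.2163542 = 0.6344
O = 0.6344 < 0.7 → No.

No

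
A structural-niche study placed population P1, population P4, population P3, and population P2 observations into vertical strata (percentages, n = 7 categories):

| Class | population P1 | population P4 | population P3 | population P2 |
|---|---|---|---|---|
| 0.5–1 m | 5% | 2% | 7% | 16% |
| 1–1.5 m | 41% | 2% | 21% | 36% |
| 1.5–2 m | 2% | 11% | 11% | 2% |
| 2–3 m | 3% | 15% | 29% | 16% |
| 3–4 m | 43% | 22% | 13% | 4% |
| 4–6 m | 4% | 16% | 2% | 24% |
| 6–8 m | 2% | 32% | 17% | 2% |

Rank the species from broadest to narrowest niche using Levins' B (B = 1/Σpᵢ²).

Convert percentages to proportions (divide by 100).
Σp_P1ᵢ² = 0.05² + 0.41² + 0.02² + 0.03² + 0.43² + 0.04² + 0.02² = 0.0025 + 0.1681 + 0.0004 + 0.0009 + 0.1849 + 0.0016 + 0.0004 = 0.3588
B_P1 = 1 / 0.3588 = 2.7871
Σp_P4ᵢ² = 0.02² + 0.02² + 0.11² + 0.15² + 0.22² + 0.16² + 0.32² = 0.0004 + 0.0004 + 0.0121 + 0.0225 + 0.0484 + 0.0256 + 0.1024 = 0.2118
B_P4 = 1 / 0.2118 = 4.7214
Σp_P3ᵢ² = 0.07² + 0.21² + 0.11² + 0.29² + 0.13² + 0.02² + 0.17² = 0.0049 + 0.0441 + 0.0121 + 0.0841 + 0.0169 + 0.0004 + 0.0289 = 0.1914
B_P3 = 1 / 0.1914 = 5.2247
Σp_P2ᵢ² = 0.16² + 0.36² + 0.02² + 0.16² + 0.04² + 0.24² + 0.02² = 0.0256 + 0.1296 + 0.0004 + 0.0256 + 0.0016 + 0.0576 + 0.0004 = 0.2408
B_P2 = 1 / 0.2408 = 4.1528
Ranking by B (broadest → narrowest): population P3 (5.22) > population P4 (4.72) > population P2 (4.15) > population P1 (2.79)

population P3 > population P4 > population P2 > population P1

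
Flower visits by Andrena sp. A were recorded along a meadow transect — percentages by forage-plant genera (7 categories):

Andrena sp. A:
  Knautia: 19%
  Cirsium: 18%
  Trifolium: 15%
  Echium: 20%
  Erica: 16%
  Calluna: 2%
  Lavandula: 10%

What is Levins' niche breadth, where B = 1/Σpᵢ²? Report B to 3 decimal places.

Convert percentages to proportions (divide by 100).
Σpᵢ² = 0.19² + 0.18² + 0.15² + 0.20² + 0.16² + 0.02² + 0.10² = 0.0361 + 0.0324 + 0.0225 + 0.0400 + 0.0256 + 0.0004 + 0.0100 = 0.1670
B = 1 / 0.1670 = 5.98802

5.988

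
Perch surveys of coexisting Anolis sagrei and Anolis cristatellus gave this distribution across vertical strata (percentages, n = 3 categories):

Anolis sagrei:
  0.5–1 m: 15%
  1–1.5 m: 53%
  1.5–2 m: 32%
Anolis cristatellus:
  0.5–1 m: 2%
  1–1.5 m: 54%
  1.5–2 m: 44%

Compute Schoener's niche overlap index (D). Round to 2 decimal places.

0.87

Convert percentages to proportions (divide by 100).
Σ|p₁ᵢ − p₂ᵢ| = 0.13 + 0.01 + 0.12 = 0.26
D = 1 − ½ × 0.26 = 1 − 0.130 = 0.8700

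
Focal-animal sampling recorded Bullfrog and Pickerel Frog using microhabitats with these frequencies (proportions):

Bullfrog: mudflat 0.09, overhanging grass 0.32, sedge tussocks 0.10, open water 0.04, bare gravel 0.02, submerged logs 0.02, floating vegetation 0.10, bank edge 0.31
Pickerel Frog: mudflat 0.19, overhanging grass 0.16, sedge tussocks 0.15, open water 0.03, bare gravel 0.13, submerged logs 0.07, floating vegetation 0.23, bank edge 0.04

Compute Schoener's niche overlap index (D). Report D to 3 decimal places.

0.560

Σ|p₁ᵢ − p₂ᵢ| = 0.10 + 0.16 + 0.05 + 0.01 + 0.11 + 0.05 + 0.13 + 0.27 = 0.88
D = 1 − ½ × 0.88 = 1 − 0.440 = 0.56000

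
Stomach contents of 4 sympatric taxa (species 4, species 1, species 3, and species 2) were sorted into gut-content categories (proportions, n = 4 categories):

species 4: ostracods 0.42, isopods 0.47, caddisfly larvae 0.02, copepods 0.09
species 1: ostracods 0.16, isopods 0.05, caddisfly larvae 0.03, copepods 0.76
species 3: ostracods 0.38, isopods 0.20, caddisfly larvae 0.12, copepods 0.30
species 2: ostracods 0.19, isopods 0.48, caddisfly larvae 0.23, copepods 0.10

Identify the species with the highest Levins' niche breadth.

species 3

Σp_4ᵢ² = 0.42² + 0.47² + 0.02² + 0.09² = 0.1764 + 0.2209 + 0.0004 + 0.0081 = 0.4058
B_4 = 1 / 0.4058 = 2.4643
Σp_1ᵢ² = 0.16² + 0.05² + 0.03² + 0.76² = 0.0256 + 0.0025 + 0.0009 + 0.5776 = 0.6066
B_1 = 1 / 0.6066 = 1.6485
Σp_3ᵢ² = 0.38² + 0.20² + 0.12² + 0.30² = 0.1444 + 0.0400 + 0.0144 + 0.0900 = 0.2888
B_3 = 1 / 0.2888 = 3.4626
Σp_2ᵢ² = 0.19² + 0.48² + 0.23² + 0.10² = 0.0361 + 0.2304 + 0.0529 + 0.0100 = 0.3294
B_2 = 1 / 0.3294 = 3.0358
Highest B → broadest niche (most generalist): species 3 (B = 3.46).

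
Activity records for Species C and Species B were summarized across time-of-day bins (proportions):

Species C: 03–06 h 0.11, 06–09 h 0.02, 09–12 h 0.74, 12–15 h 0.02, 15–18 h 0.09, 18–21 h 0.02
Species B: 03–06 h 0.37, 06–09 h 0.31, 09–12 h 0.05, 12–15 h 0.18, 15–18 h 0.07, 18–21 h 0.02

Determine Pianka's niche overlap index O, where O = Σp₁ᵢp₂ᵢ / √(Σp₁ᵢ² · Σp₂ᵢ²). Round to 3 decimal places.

0.239

Σ p₁ᵢp₂ᵢ = 0.0407 + 0.0062 + 0.0370 + 0.0036 + 0.0063 + 0.0004 = 0.0942
Σp_1ᵢ² = 0.11² + 0.02² + 0.74² + 0.02² + 0.09² + 0.02² = 0.0121 + 0.0004 + 0.5476 + 0.0004 + 0.0081 + 0.0004 = 0.5690
Σp_2ᵢ² = 0.37² + 0.31² + 0.05² + 0.18² + 0.07² + 0.02² = 0.1369 + 0.0961 + 0.0025 + 0.0324 + 0.0049 + 0.0004 = 0.2732
O = 0.0942 / √(0.5690 × 0.2732) = 0.0942 / 0.394272 = 0.23892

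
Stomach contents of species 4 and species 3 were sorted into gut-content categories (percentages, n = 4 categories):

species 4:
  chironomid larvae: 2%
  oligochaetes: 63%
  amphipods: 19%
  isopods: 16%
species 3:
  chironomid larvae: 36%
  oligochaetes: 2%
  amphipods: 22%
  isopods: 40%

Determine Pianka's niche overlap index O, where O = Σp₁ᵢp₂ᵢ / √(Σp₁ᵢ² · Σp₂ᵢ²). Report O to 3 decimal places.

0.319

Convert percentages to proportions (divide by 100).
Σ p₁ᵢp₂ᵢ = 0.0072 + 0.0126 + 0.0418 + 0.0640 = 0.1256
Σp_1ᵢ² = 0.02² + 0.63² + 0.19² + 0.16² = 0.0004 + 0.3969 + 0.0361 + 0.0256 = 0.4590
Σp_2ᵢ² = 0.36² + 0.02² + 0.22² + 0.40² = 0.1296 + 0.0004 + 0.0484 + 0.1600 = 0.3384
O = 0.1256 / √(0.4590 × 0.3384) = 0.1256 / 0.394114 = 0.31869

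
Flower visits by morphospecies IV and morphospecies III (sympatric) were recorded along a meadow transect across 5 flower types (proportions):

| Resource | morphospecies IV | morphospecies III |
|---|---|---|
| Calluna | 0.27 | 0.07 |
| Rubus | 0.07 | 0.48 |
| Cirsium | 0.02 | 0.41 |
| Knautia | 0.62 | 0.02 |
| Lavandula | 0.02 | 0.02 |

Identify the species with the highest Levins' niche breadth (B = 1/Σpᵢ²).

morphospecies III

Σp_IVᵢ² = 0.27² + 0.07² + 0.02² + 0.62² + 0.02² = 0.0729 + 0.0049 + 0.0004 + 0.3844 + 0.0004 = 0.4630
B_IV = 1 / 0.4630 = 2.1598
Σp_IIIᵢ² = 0.07² + 0.48² + 0.41² + 0.02² + 0.02² = 0.0049 + 0.2304 + 0.1681 + 0.0004 + 0.0004 = 0.4042
B_III = 1 / 0.4042 = 2.4740
Highest B → broadest niche (most generalist): morphospecies III (B = 2.47).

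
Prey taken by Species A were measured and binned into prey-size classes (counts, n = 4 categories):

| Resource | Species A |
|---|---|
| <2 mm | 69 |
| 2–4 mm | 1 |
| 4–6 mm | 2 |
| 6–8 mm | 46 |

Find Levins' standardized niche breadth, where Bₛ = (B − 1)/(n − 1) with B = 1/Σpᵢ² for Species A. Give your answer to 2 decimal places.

Proportions for Species A (n=118): 69/118=0.5847, 1/118=0.0085, 2/118=0.0169, 46/118=0.3898
Σpᵢ² = 0.5847² + 0.0085² + 0.0169² + 0.3898² = 0.341874 + 0.000072 + 0.000286 + 0.151944 = 0.494176
B = 1 / 0.494176 = 2.0236
Bₛ = (B − 1)/(n − 1) = (2.0236 − 1)/(4 − 1) = 1.0236/3 = 0.3412

0.34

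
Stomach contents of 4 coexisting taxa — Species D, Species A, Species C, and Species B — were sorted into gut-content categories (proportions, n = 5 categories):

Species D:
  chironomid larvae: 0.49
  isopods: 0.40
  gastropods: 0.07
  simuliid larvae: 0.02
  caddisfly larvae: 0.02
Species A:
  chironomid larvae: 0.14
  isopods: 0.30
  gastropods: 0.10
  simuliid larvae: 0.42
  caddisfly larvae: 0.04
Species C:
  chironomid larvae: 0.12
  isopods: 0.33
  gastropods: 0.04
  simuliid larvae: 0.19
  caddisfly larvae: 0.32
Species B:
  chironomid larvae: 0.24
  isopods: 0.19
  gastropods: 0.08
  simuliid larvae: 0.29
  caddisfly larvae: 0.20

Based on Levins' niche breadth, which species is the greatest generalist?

Σp_Dᵢ² = 0.49² + 0.40² + 0.07² + 0.02² + 0.02² = 0.2401 + 0.1600 + 0.0049 + 0.0004 + 0.0004 = 0.4058
B_D = 1 / 0.4058 = 2.4643
Σp_Aᵢ² = 0.14² + 0.30² + 0.10² + 0.42² + 0.04² = 0.0196 + 0.0900 + 0.0100 + 0.1764 + 0.0016 = 0.2976
B_A = 1 / 0.2976 = 3.3602
Σp_Cᵢ² = 0.12² + 0.33² + 0.04² + 0.19² + 0.32² = 0.0144 + 0.1089 + 0.0016 + 0.0361 + 0.1024 = 0.2634
B_C = 1 / 0.2634 = 3.7965
Σp_Bᵢ² = 0.24² + 0.19² + 0.08² + 0.29² + 0.20² = 0.0576 + 0.0361 + 0.0064 + 0.0841 + 0.0400 = 0.2242
B_B = 1 / 0.2242 = 4.4603
Highest B → broadest niche (most generalist): Species B (B = 4.46).

Species B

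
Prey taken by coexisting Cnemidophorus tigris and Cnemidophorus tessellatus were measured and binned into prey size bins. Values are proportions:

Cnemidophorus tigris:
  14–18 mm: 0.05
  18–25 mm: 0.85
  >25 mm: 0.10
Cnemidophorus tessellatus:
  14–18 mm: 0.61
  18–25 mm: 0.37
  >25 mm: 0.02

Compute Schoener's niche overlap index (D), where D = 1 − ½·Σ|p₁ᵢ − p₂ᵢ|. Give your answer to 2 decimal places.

0.44

Σ|p₁ᵢ − p₂ᵢ| = 0.56 + 0.48 + 0.08 = 1.12
D = 1 − ½ × 1.12 = 1 − 0.560 = 0.4400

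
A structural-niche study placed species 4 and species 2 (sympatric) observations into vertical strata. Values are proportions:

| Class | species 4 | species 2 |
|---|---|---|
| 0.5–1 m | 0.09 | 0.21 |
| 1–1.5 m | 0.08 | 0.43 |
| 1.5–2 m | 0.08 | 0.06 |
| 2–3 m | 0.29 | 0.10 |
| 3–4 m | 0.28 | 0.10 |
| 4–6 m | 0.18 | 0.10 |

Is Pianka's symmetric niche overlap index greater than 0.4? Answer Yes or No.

Σ p₁ᵢp₂ᵢ = 0.0189 + 0.0344 + 0.0048 + 0.0290 + 0.0280 + 0.0180 = 0.1331
Σp_1ᵢ² = 0.09² + 0.08² + 0.08² + 0.29² + 0.28² + 0.18² = 0.0081 + 0.0064 + 0.0064 + 0.0841 + 0.0784 + 0.0324 = 0.2158
Σp_2ᵢ² = 0.21² + 0.43² + 0.06² + 0.10² + 0.10² + 0.10² = 0.0441 + 0.1849 + 0.0036 + 0.0100 + 0.0100 + 0.0100 = 0.2626
O = 0.1331 / √(0.2158 × 0.2626) = 0.1331 / 0.23805 = 0.5591
O = 0.5591 > 0.4 → Yes.

Yes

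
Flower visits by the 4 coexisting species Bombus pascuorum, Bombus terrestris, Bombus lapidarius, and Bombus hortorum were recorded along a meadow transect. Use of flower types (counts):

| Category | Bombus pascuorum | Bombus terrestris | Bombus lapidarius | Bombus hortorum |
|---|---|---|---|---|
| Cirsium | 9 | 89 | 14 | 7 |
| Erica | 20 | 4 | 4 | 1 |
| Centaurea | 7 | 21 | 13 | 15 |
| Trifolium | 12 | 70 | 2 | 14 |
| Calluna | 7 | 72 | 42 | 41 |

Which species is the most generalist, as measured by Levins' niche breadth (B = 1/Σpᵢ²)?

Proportions for Bombus pascuorum (n=55): 9/55=0.1636, 20/55=0.3636, 7/55=0.1273, 12/55=0.2182, 7/55=0.1273
Proportions for Bombus terrestris (n=256): 89/256=0.3477, 4/256=0.0156, 21/256=0.0820, 70/256=0.2734, 72/256=0.2813
Proportions for Bombus lapidarius (n=75): 14/75=0.1867, 4/75=0.0533, 13/75=0.1733, 2/75=0.0267, 42/75=0.5600
Proportions for Bombus hortorum (n=78): 7/78=0.0897, 1/78=0.0128, 15/78=0.1923, 14/78=0.1795, 41/78=0.5256
Σp_pascᵢ² = 0.1636² + 0.3636² + 0.1273² + 0.2182² + 0.1273² = 0.026765 + 0.132205 + 0.016205 + 0.047611 + 0.016205 = 0.238991
B_pasc = 1 / 0.238991 = 4.1843
Σp_terrᵢ² = 0.3477² + 0.0156² + 0.0820² + 0.2734² + 0.2813² = 0.120895 + 0.000243 + 0.006724 + 0.074748 + 0.079130 = 0.281740
B_terr = 1 / 0.281740 = 3.5494
Σp_lapiᵢ² = 0.1867² + 0.0533² + 0.1733² + 0.0267² + 0.5600² = 0.034857 + 0.002841 + 0.030033 + 0.000713 + 0.313600 = 0.382044
B_lapi = 1 / 0.382044 = 2.6175
Σp_hortᵢ² = 0.0897² + 0.0128² + 0.1923² + 0.1795² + 0.5256² = 0.008046 + 0.000164 + 0.036979 + 0.032220 + 0.276255 = 0.353664
B_hort = 1 / 0.353664 = 2.8275
Highest B → broadest niche (most generalist): Bombus pascuorum (B = 4.18).

Bombus pascuorum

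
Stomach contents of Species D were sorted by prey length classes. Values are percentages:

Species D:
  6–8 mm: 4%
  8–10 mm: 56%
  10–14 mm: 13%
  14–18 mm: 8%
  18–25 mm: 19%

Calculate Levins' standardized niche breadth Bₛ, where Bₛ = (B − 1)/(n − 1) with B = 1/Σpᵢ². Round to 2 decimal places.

Convert percentages to proportions (divide by 100).
Σpᵢ² = 0.04² + 0.56² + 0.13² + 0.08² + 0.19² = 0.0016 + 0.3136 + 0.0169 + 0.0064 + 0.0361 = 0.3746
B = 1 / 0.3746 = 2.6695
Bₛ = (B − 1)/(n − 1) = (2.6695 − 1)/(5 − 1) = 1.6695/4 = 0.4174

0.42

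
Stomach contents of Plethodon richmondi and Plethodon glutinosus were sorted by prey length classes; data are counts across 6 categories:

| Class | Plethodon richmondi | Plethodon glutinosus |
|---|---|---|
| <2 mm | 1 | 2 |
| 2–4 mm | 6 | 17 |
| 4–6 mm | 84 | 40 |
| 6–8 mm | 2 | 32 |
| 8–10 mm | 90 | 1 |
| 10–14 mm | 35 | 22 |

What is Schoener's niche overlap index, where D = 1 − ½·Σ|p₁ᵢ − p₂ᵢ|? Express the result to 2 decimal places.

Proportions for Plethodon richmondi (n=218): 1/218=0.0046, 6/218=0.0275, 84/218=0.3853, 2/218=0.0092, 90/218=0.4128, 35/218=0.1606
Proportions for Plethodon glutinosus (n=114): 2/114=0.0175, 17/114=0.1491, 40/114=0.3509, 32/114=0.2807, 1/114=0.0088, 22/114=0.1930
Σ|p₁ᵢ − p₂ᵢ| = 0.0129 + 0.1216 + 0.0344 + 0.2715 + 0.4040 + 0.0324 = 0.8768
D = 1 − ½ × 0.8768 = 1 − 0.43840 = 0.56160

0.56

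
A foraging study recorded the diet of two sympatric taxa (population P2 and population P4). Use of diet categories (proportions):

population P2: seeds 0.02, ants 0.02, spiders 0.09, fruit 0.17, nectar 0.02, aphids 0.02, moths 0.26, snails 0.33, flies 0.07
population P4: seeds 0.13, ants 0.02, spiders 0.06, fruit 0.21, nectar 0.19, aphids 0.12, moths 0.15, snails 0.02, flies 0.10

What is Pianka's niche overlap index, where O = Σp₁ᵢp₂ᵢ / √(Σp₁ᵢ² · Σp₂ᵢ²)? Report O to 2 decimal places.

Σ p₁ᵢp₂ᵢ = 0.0026 + 0.0004 + 0.0054 + 0.0357 + 0.0038 + 0.0024 + 0.0390 + 0.0066 + 0.0070 = 0.1029
Σp_1ᵢ² = 0.02² + 0.02² + 0.09² + 0.17² + 0.02² + 0.02² + 0.26² + 0.33² + 0.07² = 0.0004 + 0.0004 + 0.0081 + 0.0289 + 0.0004 + 0.0004 + 0.0676 + 0.1089 + 0.0049 = 0.2200
Σp_2ᵢ² = 0.13² + 0.02² + 0.06² + 0.21² + 0.19² + 0.12² + 0.15² + 0.02² + 0.10² = 0.0169 + 0.0004 + 0.0036 + 0.0441 + 0.0361 + 0.0144 + 0.0225 + 0.0004 + 0.0100 = 0.1484
O = 0.1029 / √(0.2200 × 0.1484) = 0.1029 / 0.18069 = 0.5695

0.57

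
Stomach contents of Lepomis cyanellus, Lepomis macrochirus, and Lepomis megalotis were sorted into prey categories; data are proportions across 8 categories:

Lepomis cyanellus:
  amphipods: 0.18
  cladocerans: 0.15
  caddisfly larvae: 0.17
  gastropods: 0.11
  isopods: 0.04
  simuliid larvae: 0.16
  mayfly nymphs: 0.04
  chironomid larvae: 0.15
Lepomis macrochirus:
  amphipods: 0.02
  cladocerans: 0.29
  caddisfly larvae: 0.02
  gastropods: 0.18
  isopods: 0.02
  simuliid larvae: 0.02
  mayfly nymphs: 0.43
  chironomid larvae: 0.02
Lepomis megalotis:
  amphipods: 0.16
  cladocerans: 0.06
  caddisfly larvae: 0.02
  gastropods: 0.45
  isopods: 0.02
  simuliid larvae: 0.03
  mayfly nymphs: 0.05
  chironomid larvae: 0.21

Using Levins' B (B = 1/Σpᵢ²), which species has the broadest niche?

Σp_cyanᵢ² = 0.18² + 0.15² + 0.17² + 0.11² + 0.04² + 0.16² + 0.04² + 0.15² = 0.0324 + 0.0225 + 0.0289 + 0.0121 + 0.0016 + 0.0256 + 0.0016 + 0.0225 = 0.1472
B_cyan = 1 / 0.1472 = 6.7935
Σp_macrᵢ² = 0.02² + 0.29² + 0.02² + 0.18² + 0.02² + 0.02² + 0.43² + 0.02² = 0.0004 + 0.0841 + 0.0004 + 0.0324 + 0.0004 + 0.0004 + 0.1849 + 0.0004 = 0.3034
B_macr = 1 / 0.3034 = 3.2960
Σp_megaᵢ² = 0.16² + 0.06² + 0.02² + 0.45² + 0.02² + 0.03² + 0.05² + 0.21² = 0.0256 + 0.0036 + 0.0004 + 0.2025 + 0.0004 + 0.0009 + 0.0025 + 0.0441 = 0.2800
B_mega = 1 / 0.2800 = 3.5714
Highest B → broadest niche (most generalist): Lepomis cyanellus (B = 6.79).

Lepomis cyanellus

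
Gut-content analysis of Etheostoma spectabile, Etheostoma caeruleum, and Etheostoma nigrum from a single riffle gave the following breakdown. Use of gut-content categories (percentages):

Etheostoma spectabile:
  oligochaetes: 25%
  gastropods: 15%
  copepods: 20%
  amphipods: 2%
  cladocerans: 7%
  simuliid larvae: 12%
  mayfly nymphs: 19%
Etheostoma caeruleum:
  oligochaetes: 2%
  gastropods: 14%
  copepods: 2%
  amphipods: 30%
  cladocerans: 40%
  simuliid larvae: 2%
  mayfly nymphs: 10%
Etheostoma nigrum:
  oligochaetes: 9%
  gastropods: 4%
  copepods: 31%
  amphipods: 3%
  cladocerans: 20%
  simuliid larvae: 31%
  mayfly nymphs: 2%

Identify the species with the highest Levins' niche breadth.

Etheostoma spectabile

Convert percentages to proportions (divide by 100).
Σp_specᵢ² = 0.25² + 0.15² + 0.20² + 0.02² + 0.07² + 0.12² + 0.19² = 0.0625 + 0.0225 + 0.0400 + 0.0004 + 0.0049 + 0.0144 + 0.0361 = 0.1808
B_spec = 1 / 0.1808 = 5.5310
Σp_caerᵢ² = 0.02² + 0.14² + 0.02² + 0.30² + 0.40² + 0.02² + 0.10² = 0.0004 + 0.0196 + 0.0004 + 0.0900 + 0.1600 + 0.0004 + 0.0100 = 0.2808
B_caer = 1 / 0.2808 = 3.5613
Σp_nigrᵢ² = 0.09² + 0.04² + 0.31² + 0.03² + 0.20² + 0.31² + 0.02² = 0.0081 + 0.0016 + 0.0961 + 0.0009 + 0.0400 + 0.0961 + 0.0004 = 0.2432
B_nigr = 1 / 0.2432 = 4.1118
Highest B → broadest niche (most generalist): Etheostoma spectabile (B = 5.53).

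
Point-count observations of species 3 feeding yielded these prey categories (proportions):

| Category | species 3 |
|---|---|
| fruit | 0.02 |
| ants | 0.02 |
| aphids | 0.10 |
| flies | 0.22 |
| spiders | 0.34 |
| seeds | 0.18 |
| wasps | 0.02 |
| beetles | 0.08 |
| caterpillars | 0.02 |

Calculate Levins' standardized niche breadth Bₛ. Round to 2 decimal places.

Σpᵢ² = 0.02² + 0.02² + 0.10² + 0.22² + 0.34² + 0.18² + 0.02² + 0.08² + 0.02² = 0.0004 + 0.0004 + 0.0100 + 0.0484 + 0.1156 + 0.0324 + 0.0004 + 0.0064 + 0.0004 = 0.2144
B = 1 / 0.2144 = 4.6642
Bₛ = (B − 1)/(n − 1) = (4.6642 − 1)/(9 − 1) = 3.6642/8 = 0.4580

0.46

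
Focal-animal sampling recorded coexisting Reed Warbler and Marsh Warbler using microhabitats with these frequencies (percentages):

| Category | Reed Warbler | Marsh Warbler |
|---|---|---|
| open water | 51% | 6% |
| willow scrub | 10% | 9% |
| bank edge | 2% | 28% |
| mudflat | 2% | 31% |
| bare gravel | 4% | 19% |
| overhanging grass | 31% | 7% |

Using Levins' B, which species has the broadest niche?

Marsh Warbler

Convert percentages to proportions (divide by 100).
Σp_Reedᵢ² = 0.51² + 0.10² + 0.02² + 0.02² + 0.04² + 0.31² = 0.2601 + 0.0100 + 0.0004 + 0.0004 + 0.0016 + 0.0961 = 0.3686
B_Reed = 1 / 0.3686 = 2.7130
Σp_Marsᵢ² = 0.06² + 0.09² + 0.28² + 0.31² + 0.19² + 0.07² = 0.0036 + 0.0081 + 0.0784 + 0.0961 + 0.0361 + 0.0049 = 0.2272
B_Mars = 1 / 0.2272 = 4.4014
Highest B → broadest niche (most generalist): Marsh Warbler (B = 4.40).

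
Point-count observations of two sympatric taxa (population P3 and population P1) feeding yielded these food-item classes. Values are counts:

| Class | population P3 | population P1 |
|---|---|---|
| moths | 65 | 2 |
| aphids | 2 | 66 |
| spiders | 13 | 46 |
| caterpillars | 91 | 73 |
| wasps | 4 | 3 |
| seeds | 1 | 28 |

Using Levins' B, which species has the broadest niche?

Proportions for population P3 (n=176): 65/176=0.3693, 2/176=0.0114, 13/176=0.0739, 91/176=0.5170, 4/176=0.0227, 1/176=0.0057
Proportions for population P1 (n=218): 2/218=0.0092, 66/218=0.3028, 46/218=0.2110, 73/218=0.3349, 3/218=0.0138, 28/218=0.1284
Σp_P3ᵢ² = 0.3693² + 0.0114² + 0.0739² + 0.5170² + 0.0227² + 0.0057² = 0.136382 + 0.000130 + 0.005461 + 0.267289 + 0.000515 + 0.000032 = 0.409809
B_P3 = 1 / 0.409809 = 2.4402
Σp_P1ᵢ² = 0.0092² + 0.3028² + 0.2110² + 0.3349² + 0.0138² + 0.1284² = 0.000085 + 0.091688 + 0.044521 + 0.112158 + 0.000190 + 0.016487 = 0.265129
B_P1 = 1 / 0.265129 = 3.7717
Highest B → broadest niche (most generalist): population P1 (B = 3.77).

population P1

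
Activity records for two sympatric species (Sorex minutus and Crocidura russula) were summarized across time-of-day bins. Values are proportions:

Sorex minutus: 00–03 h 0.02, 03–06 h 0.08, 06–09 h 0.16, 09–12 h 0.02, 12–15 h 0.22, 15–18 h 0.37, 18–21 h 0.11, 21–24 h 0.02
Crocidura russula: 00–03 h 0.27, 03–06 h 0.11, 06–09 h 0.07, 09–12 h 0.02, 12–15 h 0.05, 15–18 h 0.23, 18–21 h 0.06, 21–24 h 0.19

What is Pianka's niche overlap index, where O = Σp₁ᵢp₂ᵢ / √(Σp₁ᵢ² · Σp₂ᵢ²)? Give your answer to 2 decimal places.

Σ p₁ᵢp₂ᵢ = 0.0054 + 0.0088 + 0.0112 + 0.0004 + 0.0110 + 0.0851 + 0.0066 + 0.0038 = 0.1323
Σp_1ᵢ² = 0.02² + 0.08² + 0.16² + 0.02² + 0.22² + 0.37² + 0.11² + 0.02² = 0.0004 + 0.0064 + 0.0256 + 0.0004 + 0.0484 + 0.1369 + 0.0121 + 0.0004 = 0.2306
Σp_2ᵢ² = 0.27² + 0.11² + 0.07² + 0.02² + 0.05² + 0.23² + 0.06² + 0.19² = 0.0729 + 0.0121 + 0.0049 + 0.0004 + 0.0025 + 0.0529 + 0.0036 + 0.0361 = 0.1854
O = 0.1323 / √(0.2306 × 0.1854) = 0.1323 / 0.20677 = 0.6398

0.64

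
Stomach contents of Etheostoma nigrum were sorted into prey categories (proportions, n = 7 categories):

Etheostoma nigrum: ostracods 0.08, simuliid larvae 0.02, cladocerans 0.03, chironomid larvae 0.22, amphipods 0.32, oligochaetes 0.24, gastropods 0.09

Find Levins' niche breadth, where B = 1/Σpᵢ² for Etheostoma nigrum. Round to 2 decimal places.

Σpᵢ² = 0.08² + 0.02² + 0.03² + 0.22² + 0.32² + 0.24² + 0.09² = 0.0064 + 0.0004 + 0.0009 + 0.0484 + 0.1024 + 0.0576 + 0.0081 = 0.2242
B = 1 / 0.2242 = 4.4603

4.46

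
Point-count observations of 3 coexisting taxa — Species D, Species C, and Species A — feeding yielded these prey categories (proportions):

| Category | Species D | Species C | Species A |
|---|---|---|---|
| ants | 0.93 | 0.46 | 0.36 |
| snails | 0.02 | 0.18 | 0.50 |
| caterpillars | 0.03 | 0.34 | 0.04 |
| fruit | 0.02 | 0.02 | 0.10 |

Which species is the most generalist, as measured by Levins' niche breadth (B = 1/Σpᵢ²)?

Species C

Σp_Dᵢ² = 0.93² + 0.02² + 0.03² + 0.02² = 0.8649 + 0.0004 + 0.0009 + 0.0004 = 0.8666
B_D = 1 / 0.8666 = 1.1539
Σp_Cᵢ² = 0.46² + 0.18² + 0.34² + 0.02² = 0.2116 + 0.0324 + 0.1156 + 0.0004 = 0.3600
B_C = 1 / 0.3600 = 2.7778
Σp_Aᵢ² = 0.36² + 0.50² + 0.04² + 0.10² = 0.1296 + 0.2500 + 0.0016 + 0.0100 = 0.3912
B_A = 1 / 0.3912 = 2.5562
Highest B → broadest niche (most generalist): Species C (B = 2.78).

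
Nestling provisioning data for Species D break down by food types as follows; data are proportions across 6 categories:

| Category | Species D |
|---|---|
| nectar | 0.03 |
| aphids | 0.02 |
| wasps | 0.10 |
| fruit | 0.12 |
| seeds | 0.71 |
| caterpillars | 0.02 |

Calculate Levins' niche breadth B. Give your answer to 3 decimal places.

Σpᵢ² = 0.03² + 0.02² + 0.10² + 0.12² + 0.71² + 0.02² = 0.0009 + 0.0004 + 0.0100 + 0.0144 + 0.5041 + 0.0004 = 0.5302
B = 1 / 0.5302 = 1.88608

1.886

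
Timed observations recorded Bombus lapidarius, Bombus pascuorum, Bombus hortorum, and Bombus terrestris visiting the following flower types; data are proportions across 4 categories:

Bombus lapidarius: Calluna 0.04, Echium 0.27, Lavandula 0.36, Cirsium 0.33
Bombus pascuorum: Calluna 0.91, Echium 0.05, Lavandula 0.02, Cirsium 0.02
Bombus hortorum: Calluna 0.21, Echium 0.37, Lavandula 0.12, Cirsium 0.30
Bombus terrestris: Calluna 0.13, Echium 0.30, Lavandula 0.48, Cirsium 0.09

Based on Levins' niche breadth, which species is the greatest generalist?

Bombus hortorum

Σp_lapiᵢ² = 0.04² + 0.27² + 0.36² + 0.33² = 0.0016 + 0.0729 + 0.1296 + 0.1089 = 0.3130
B_lapi = 1 / 0.3130 = 3.1949
Σp_pascᵢ² = 0.91² + 0.05² + 0.02² + 0.02² = 0.8281 + 0.0025 + 0.0004 + 0.0004 = 0.8314
B_pasc = 1 / 0.8314 = 1.2028
Σp_hortᵢ² = 0.21² + 0.37² + 0.12² + 0.30² = 0.0441 + 0.1369 + 0.0144 + 0.0900 = 0.2854
B_hort = 1 / 0.2854 = 3.5039
Σp_terrᵢ² = 0.13² + 0.30² + 0.48² + 0.09² = 0.0169 + 0.0900 + 0.2304 + 0.0081 = 0.3454
B_terr = 1 / 0.3454 = 2.8952
Highest B → broadest niche (most generalist): Bombus hortorum (B = 3.50).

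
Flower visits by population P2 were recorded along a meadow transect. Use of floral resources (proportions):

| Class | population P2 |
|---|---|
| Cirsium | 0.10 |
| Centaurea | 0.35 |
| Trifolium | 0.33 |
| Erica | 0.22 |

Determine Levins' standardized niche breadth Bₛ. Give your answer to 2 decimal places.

0.82

Σpᵢ² = 0.10² + 0.35² + 0.33² + 0.22² = 0.0100 + 0.1225 + 0.1089 + 0.0484 = 0.2898
B = 1 / 0.2898 = 3.4507
Bₛ = (B − 1)/(n − 1) = (3.4507 − 1)/(4 − 1) = 2.4507/3 = 0.8169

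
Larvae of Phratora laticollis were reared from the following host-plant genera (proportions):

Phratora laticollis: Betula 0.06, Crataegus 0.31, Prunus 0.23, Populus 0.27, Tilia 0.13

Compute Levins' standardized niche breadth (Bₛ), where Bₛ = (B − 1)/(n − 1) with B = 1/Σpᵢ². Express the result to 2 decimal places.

0.78

Σpᵢ² = 0.06² + 0.31² + 0.23² + 0.27² + 0.13² = 0.0036 + 0.0961 + 0.0529 + 0.0729 + 0.0169 = 0.2424
B = 1 / 0.2424 = 4.1254
Bₛ = (B − 1)/(n − 1) = (4.1254 − 1)/(5 − 1) = 3.1254/4 = 0.7814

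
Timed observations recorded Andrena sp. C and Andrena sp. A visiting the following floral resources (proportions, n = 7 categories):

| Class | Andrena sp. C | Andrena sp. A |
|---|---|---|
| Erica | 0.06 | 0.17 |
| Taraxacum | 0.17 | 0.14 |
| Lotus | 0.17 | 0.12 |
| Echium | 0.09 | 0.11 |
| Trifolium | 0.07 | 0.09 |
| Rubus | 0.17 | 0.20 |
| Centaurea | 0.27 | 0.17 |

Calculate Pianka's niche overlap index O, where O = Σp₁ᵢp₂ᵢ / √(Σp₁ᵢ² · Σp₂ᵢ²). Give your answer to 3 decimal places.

Σ p₁ᵢp₂ᵢ = 0.0102 + 0.0238 + 0.0204 + 0.0099 + 0.0063 + 0.0340 + 0.0459 = 0.1505
Σp_1ᵢ² = 0.06² + 0.17² + 0.17² + 0.09² + 0.07² + 0.17² + 0.27² = 0.0036 + 0.0289 + 0.0289 + 0.0081 + 0.0049 + 0.0289 + 0.0729 = 0.1762
Σp_2ᵢ² = 0.17² + 0.14² + 0.12² + 0.11² + 0.09² + 0.20² + 0.17² = 0.0289 + 0.0196 + 0.0144 + 0.0121 + 0.0081 + 0.0400 + 0.0289 = 0.1520
O = 0.1505 / √(0.1762 × 0.1520) = 0.1505 / 0.163653 = 0.91963

0.920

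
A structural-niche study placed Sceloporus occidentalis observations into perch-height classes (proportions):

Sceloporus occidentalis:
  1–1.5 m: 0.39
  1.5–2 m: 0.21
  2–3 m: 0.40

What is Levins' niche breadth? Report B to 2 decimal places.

2.81

Σpᵢ² = 0.39² + 0.21² + 0.40² = 0.1521 + 0.0441 + 0.1600 = 0.3562
B = 1 / 0.3562 = 2.8074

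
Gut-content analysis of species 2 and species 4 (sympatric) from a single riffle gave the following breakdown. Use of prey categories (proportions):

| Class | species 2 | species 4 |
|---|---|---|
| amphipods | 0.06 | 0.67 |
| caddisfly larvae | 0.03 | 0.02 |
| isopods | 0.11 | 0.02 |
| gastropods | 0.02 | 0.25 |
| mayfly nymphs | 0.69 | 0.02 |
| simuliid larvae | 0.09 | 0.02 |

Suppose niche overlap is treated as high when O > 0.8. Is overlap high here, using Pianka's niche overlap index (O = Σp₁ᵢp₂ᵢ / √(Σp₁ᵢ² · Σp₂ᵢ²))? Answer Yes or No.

Σ p₁ᵢp₂ᵢ = 0.0402 + 0.0006 + 0.0022 + 0.0050 + 0.0138 + 0.0018 = 0.0636
Σp_1ᵢ² = 0.06² + 0.03² + 0.11² + 0.02² + 0.69² + 0.09² = 0.0036 + 0.0009 + 0.0121 + 0.0004 + 0.4761 + 0.0081 = 0.5012
Σp_2ᵢ² = 0.67² + 0.02² + 0.02² + 0.25² + 0.02² + 0.02² = 0.4489 + 0.0004 + 0.0004 + 0.0625 + 0.0004 + 0.0004 = 0.5130
O = 0.0636 / √(0.5012 × 0.5130) = 0.0636 / 0.50707 = 0.1254
O = 0.1254 < 0.8 → No.

No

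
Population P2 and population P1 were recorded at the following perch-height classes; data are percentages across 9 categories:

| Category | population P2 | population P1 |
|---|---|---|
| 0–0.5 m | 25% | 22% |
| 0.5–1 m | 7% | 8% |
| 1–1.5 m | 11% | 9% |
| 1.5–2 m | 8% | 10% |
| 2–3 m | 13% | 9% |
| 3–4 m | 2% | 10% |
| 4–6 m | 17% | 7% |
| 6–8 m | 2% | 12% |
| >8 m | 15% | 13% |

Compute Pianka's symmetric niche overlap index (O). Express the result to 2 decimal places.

0.90

Convert percentages to proportions (divide by 100).
Σ p₁ᵢp₂ᵢ = 0.0550 + 0.0056 + 0.0099 + 0.0080 + 0.0117 + 0.0020 + 0.0119 + 0.0024 + 0.0195 = 0.1260
Σp_1ᵢ² = 0.25² + 0.07² + 0.11² + 0.08² + 0.13² + 0.02² + 0.17² + 0.02² + 0.15² = 0.0625 + 0.0049 + 0.0121 + 0.0064 + 0.0169 + 0.0004 + 0.0289 + 0.0004 + 0.0225 = 0.1550
Σp_2ᵢ² = 0.22² + 0.08² + 0.09² + 0.10² + 0.09² + 0.10² + 0.07² + 0.12² + 0.13² = 0.0484 + 0.0064 + 0.0081 + 0.0100 + 0.0081 + 0.0100 + 0.0049 + 0.0144 + 0.0169 = 0.1272
O = 0.1260 / √(0.1550 × 0.1272) = 0.1260 / 0.14041 = 0.8974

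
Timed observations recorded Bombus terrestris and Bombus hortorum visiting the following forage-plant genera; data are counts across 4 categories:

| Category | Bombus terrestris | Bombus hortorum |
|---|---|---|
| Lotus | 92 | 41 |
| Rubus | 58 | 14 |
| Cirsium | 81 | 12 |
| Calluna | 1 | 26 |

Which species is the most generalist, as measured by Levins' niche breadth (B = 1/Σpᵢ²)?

Proportions for Bombus terrestris (n=232): 92/232=0.3966, 58/232=0.2500, 81/232=0.3491, 1/232=0.0043
Proportions for Bombus hortorum (n=93): 41/93=0.4409, 14/93=0.1505, 12/93=0.1290, 26/93=0.2796
Σp_terrᵢ² = 0.3966² + 0.2500² + 0.3491² + 0.0043² = 0.157292 + 0.062500 + 0.121871 + 0.000018 = 0.341681
B_terr = 1 / 0.341681 = 2.9267
Σp_hortᵢ² = 0.4409² + 0.1505² + 0.1290² + 0.2796² = 0.194393 + 0.022650 + 0.016641 + 0.078176 = 0.311860
B_hort = 1 / 0.311860 = 3.2066
Highest B → broadest niche (most generalist): Bombus hortorum (B = 3.21).

Bombus hortorum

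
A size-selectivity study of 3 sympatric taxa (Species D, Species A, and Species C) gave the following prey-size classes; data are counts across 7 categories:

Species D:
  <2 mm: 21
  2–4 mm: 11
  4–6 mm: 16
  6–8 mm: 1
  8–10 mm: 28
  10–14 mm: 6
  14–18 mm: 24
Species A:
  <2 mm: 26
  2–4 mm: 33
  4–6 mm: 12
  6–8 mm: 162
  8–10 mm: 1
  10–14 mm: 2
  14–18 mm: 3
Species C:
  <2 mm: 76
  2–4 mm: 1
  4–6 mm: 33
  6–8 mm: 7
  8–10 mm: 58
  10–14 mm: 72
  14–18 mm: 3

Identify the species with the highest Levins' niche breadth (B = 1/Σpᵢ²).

Species D

Proportions for Species D (n=107): 21/107=0.1963, 11/107=0.1028, 16/107=0.1495, 1/107=0.0093, 28/107=0.2617, 6/107=0.0561, 24/107=0.2243
Proportions for Species A (n=239): 26/239=0.1088, 33/239=0.1381, 12/239=0.0502, 162/239=0.6778, 1/239=0.0042, 2/239=0.0084, 3/239=0.0126
Proportions for Species C (n=250): 76/250=0.3040, 1/250=0.0040, 33/250=0.1320, 7/250=0.0280, 58/250=0.2320, 72/250=0.2880, 3/250=0.0120
Σp_Dᵢ² = 0.1963² + 0.1028² + 0.1495² + 0.0093² + 0.2617² + 0.0561² + 0.2243² = 0.038534 + 0.010568 + 0.022350 + 0.000086 + 0.068487 + 0.003147 + 0.050310 = 0.193482
B_D = 1 / 0.193482 = 5.1684
Σp_Aᵢ² = 0.1088² + 0.1381² + 0.0502² + 0.6778² + 0.0042² + 0.0084² + 0.0126² = 0.011837 + 0.019072 + 0.002520 + 0.459413 + 0.000018 + 0.000071 + 0.000159 = 0.493090
B_A = 1 / 0.493090 = 2.0280
Σp_Cᵢ² = 0.3040² + 0.0040² + 0.1320² + 0.0280² + 0.2320² + 0.2880² + 0.0120² = 0.092416 + 0.000016 + 0.017424 + 0.000784 + 0.053824 + 0.082944 + 0.000144 = 0.247552
B_C = 1 / 0.247552 = 4.0396
Highest B → broadest niche (most generalist): Species D (B = 5.17).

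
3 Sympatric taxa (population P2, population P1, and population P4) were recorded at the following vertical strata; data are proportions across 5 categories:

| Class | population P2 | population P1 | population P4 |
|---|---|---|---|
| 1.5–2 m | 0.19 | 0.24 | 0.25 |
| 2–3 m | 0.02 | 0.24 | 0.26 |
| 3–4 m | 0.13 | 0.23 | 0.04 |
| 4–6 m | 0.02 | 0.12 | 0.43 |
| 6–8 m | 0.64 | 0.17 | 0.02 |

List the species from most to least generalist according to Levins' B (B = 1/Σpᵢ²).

Σp_P2ᵢ² = 0.19² + 0.02² + 0.13² + 0.02² + 0.64² = 0.0361 + 0.0004 + 0.0169 + 0.0004 + 0.4096 = 0.4634
B_P2 = 1 / 0.4634 = 2.1580
Σp_P1ᵢ² = 0.24² + 0.24² + 0.23² + 0.12² + 0.17² = 0.0576 + 0.0576 + 0.0529 + 0.0144 + 0.0289 = 0.2114
B_P1 = 1 / 0.2114 = 4.7304
Σp_P4ᵢ² = 0.25² + 0.26² + 0.04² + 0.43² + 0.02² = 0.0625 + 0.0676 + 0.0016 + 0.1849 + 0.0004 = 0.3170
B_P4 = 1 / 0.3170 = 3.1546
Ranking by B (broadest → narrowest): population P1 (4.73) > population P4 (3.15) > population P2 (2.16)

population P1 > population P4 > population P2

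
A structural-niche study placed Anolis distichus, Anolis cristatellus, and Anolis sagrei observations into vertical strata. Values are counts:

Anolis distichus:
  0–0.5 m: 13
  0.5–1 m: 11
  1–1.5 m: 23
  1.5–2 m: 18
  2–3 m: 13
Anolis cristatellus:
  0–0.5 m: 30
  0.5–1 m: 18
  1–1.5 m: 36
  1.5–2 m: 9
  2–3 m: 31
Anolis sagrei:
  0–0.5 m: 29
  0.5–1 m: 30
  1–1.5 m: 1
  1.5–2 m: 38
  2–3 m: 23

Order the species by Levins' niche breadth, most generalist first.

Anolis distichus > Anolis cristatellus > Anolis sagrei

Proportions for Anolis distichus (n=78): 13/78=0.1667, 11/78=0.1410, 23/78=0.2949, 18/78=0.2308, 13/78=0.1667
Proportions for Anolis cristatellus (n=124): 30/124=0.2419, 18/124=0.1452, 36/124=0.2903, 9/124=0.0726, 31/124=0.2500
Proportions for Anolis sagrei (n=121): 29/121=0.2397, 30/121=0.2479, 1/121=0.0083, 38/121=0.3140, 23/121=0.1901
Σp_distᵢ² = 0.1667² + 0.1410² + 0.2949² + 0.2308² + 0.1667² = 0.027789 + 0.019881 + 0.086966 + 0.053269 + 0.027789 = 0.215694
B_dist = 1 / 0.215694 = 4.6362
Σp_crisᵢ² = 0.2419² + 0.1452² + 0.2903² + 0.0726² + 0.2500² = 0.058516 + 0.021083 + 0.084274 + 0.005271 + 0.062500 = 0.231644
B_cris = 1 / 0.231644 = 4.3170
Σp_sagrᵢ² = 0.2397² + 0.2479² + 0.0083² + 0.3140² + 0.1901² = 0.057456 + 0.061454 + 0.000069 + 0.098596 + 0.036138 = 0.253713
B_sagr = 1 / 0.253713 = 3.9415
Ranking by B (broadest → narrowest): Anolis distichus (4.64) > Anolis cristatellus (4.32) > Anolis sagrei (3.94)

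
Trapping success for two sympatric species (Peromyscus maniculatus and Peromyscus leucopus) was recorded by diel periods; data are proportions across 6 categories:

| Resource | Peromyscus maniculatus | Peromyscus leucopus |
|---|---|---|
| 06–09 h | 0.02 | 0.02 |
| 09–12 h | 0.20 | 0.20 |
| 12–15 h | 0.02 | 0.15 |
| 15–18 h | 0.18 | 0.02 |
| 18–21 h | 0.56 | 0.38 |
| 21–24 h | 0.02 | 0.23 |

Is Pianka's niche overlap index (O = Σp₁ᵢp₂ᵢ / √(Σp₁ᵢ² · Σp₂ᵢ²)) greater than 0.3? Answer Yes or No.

Σ p₁ᵢp₂ᵢ = 0.0004 + 0.0400 + 0.0030 + 0.0036 + 0.2128 + 0.0046 = 0.2644
Σp_1ᵢ² = 0.02² + 0.20² + 0.02² + 0.18² + 0.56² + 0.02² = 0.0004 + 0.0400 + 0.0004 + 0.0324 + 0.3136 + 0.0004 = 0.3872
Σp_2ᵢ² = 0.02² + 0.20² + 0.15² + 0.02² + 0.38² + 0.23² = 0.0004 + 0.0400 + 0.0225 + 0.0004 + 0.1444 + 0.0529 = 0.2606
O = 0.2644 / √(0.3872 × 0.2606) = 0.2644 / 0.31765 = 0.8324
O = 0.8324 > 0.3 → Yes.

Yes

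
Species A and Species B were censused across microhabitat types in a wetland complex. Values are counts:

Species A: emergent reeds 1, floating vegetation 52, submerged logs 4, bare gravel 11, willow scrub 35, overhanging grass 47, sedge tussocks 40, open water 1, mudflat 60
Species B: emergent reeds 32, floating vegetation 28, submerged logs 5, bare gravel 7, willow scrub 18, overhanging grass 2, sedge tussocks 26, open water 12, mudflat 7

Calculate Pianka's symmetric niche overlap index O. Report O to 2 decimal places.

Proportions for Species A (n=251): 1/251=0.0040, 52/251=0.2072, 4/251=0.0159, 11/251=0.0438, 35/251=0.1394, 47/251=0.1873, 40/251=0.1594, 1/251=0.0040, 60/251=0.2390
Proportions for Species B (n=137): 32/137=0.2336, 28/137=0.2044, 5/137=0.0365, 7/137=0.0511, 18/137=0.1314, 2/137=0.0146, 26/137=0.1898, 12/137=0.0876, 7/137=0.0511
Σ p₁ᵢp₂ᵢ = 0.000934 + 0.042352 + 0.000580 + 0.002238 + 0.018317 + 0.002735 + 0.030254 + 0.000350 + 0.012213 = 0.109973
Σp_1ᵢ² = 0.0040² + 0.2072² + 0.0159² + 0.0438² + 0.1394² + 0.1873² + 0.1594² + 0.0040² + 0.2390² = 0.000016 + 0.042932 + 0.000253 + 0.001918 + 0.019432 + 0.035081 + 0.025408 + 0.000016 + 0.057121 = 0.182177
Σp_2ᵢ² = 0.2336² + 0.2044² + 0.0365² + 0.0511² + 0.1314² + 0.0146² + 0.1898² + 0.0876² + 0.0511² = 0.054569 + 0.041779 + 0.001332 + 0.002611 + 0.017266 + 0.000213 + 0.036024 + 0.007674 + 0.002611 = 0.164079
O = 0.109973 / √(0.182177 × 0.164079) = 0.109973 / 0.1728914 = 0.6361

0.64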